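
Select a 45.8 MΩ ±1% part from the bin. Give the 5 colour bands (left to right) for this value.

45800000 Ω = 458 × 10^5.
4 → yellow
5 → green
8 → grey
Multiplier 10^5 → green.
±1% tolerance → brown.

yellow, green, grey, green, brown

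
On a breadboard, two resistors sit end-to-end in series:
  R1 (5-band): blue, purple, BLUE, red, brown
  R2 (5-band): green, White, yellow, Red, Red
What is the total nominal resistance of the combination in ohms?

R1: blue, violet, blue → 676; red ×10^2 → 67600 Ω.
R2: green, white, yellow → 594; red ×10^2 → 59400 Ω.
Series: 67600 + 59400 = 127000 Ω.

127000 Ω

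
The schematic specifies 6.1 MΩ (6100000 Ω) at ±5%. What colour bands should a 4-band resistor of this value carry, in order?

blue, brown, green, gold

6100000 Ω = 61 × 10^5.
6 → blue
1 → brown
Multiplier 10^5 → green.
±5% tolerance → gold.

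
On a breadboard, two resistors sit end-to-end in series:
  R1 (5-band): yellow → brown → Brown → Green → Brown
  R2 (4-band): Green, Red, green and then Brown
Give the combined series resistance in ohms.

46300000 Ω

R1: yellow, brown, brown → 411; green ×10^5 → 41100000 Ω.
R2: green, red → 52; green ×10^5 → 5200000 Ω.
Series: 41100000 + 5200000 = 46300000 Ω.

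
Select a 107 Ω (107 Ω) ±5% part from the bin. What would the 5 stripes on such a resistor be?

107 Ω = 107 × 10^0.
1 → brown
0 → black
7 → violet
Multiplier 10^0 → black.
±5% tolerance → gold.

brown, black, violet, black, gold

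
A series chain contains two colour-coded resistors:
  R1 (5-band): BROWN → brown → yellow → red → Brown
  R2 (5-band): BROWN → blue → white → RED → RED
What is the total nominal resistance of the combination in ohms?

28300 Ω

R1: brown, brown, yellow → 114; red ×10^2 → 11400 Ω.
R2: brown, blue, white → 169; red ×10^2 → 16900 Ω.
Series: 11400 + 16900 = 28300 Ω.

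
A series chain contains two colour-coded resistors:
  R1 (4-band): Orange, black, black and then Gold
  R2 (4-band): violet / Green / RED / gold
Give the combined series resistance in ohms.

R1: orange, black → 30; black ×1 → 30 Ω.
R2: violet, green → 75; red ×10^2 → 7500 Ω.
Series: 30 + 7500 = 7530 Ω.

7530 Ω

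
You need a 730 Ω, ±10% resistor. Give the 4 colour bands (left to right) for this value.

violet, orange, brown, silver

730 Ω = 73 × 10^1.
7 → violet
3 → orange
Multiplier 10^1 → brown.
±10% tolerance → silver.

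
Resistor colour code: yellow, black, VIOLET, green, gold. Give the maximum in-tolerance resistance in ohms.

42735000 Ω

Yellow → 4 (first significant figure)
Black → 0 (second significant figure)
Violet → 7 (third significant figure)
Green → ×10^5 multiplier
Gold → ±5% tolerance
407 × 100000 = 40700000 Ω
Maximum = 40700000 × (1 + 5/100) = 42735000 Ω.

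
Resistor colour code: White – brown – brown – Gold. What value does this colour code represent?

910 Ω

White → 9 (first significant figure)
Brown → 1 (second significant figure)
Brown → ×10 multiplier
91 × 10 = 910 Ω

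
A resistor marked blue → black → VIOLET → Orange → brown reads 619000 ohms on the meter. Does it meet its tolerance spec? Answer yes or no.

Blue → 6 (first significant figure)
Black → 0 (second significant figure)
Violet → 7 (third significant figure)
Orange → ×10^3 multiplier
Brown → ±1% tolerance
607 × 1000 = 607000 Ω
Allowed range: 600930 Ω to 613070 Ω.
619000 ohms lies outside that range.

no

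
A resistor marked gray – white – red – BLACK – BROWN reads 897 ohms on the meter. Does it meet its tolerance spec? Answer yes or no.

yes

Grey → 8 (first significant figure)
White → 9 (second significant figure)
Red → 2 (third significant figure)
Black → ×1 multiplier
Brown → ±1% tolerance
892 × 1 = 892 Ω
Allowed range: 883.08 Ω to 900.92 Ω.
897 ohms lies inside that range.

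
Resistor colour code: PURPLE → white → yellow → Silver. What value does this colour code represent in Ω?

790000 Ω

Violet → 7 (first significant figure)
White → 9 (second significant figure)
Yellow → ×10^4 multiplier
79 × 10000 = 790000 Ω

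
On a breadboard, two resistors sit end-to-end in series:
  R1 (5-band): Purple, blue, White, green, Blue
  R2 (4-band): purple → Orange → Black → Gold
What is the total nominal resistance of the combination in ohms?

R1: violet, blue, white → 769; green ×10^5 → 76900000 Ω.
R2: violet, orange → 73; black ×1 → 73 Ω.
Series: 76900000 + 73 = 76900073 Ω.

76900073 Ω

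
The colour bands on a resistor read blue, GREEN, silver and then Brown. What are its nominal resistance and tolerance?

Blue → 6 (first significant figure)
Green → 5 (second significant figure)
Silver → ×0.01 multiplier
Brown → ±1% tolerance
65 × 0.01 = 0.65 Ω

0.65 Ω ±1%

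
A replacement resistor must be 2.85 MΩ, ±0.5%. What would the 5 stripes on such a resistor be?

red, grey, green, yellow, green

2850000 Ω = 285 × 10^4.
2 → red
8 → grey
5 → green
Multiplier 10^4 → yellow.
±0.5% tolerance → green.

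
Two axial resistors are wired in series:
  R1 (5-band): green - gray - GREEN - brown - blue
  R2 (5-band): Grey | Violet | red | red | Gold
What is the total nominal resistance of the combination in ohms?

R1: green, grey, green → 585; brown ×10 → 5850 Ω.
R2: grey, violet, red → 872; red ×10^2 → 87200 Ω.
Series: 5850 + 87200 = 93050 Ω.

93050 Ω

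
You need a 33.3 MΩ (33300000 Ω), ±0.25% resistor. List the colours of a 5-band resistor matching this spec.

orange, orange, orange, green, blue

33300000 Ω = 333 × 10^5.
3 → orange
3 → orange
3 → orange
Multiplier 10^5 → green.
±0.25% tolerance → blue.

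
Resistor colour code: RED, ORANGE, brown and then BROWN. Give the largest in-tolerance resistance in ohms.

Red → 2 (first significant figure)
Orange → 3 (second significant figure)
Brown → ×10 multiplier
Brown → ±1% tolerance
23 × 10 = 230 Ω
Largest = 230 × (1 + 1/100) = 232.3 Ω.

232.3 Ω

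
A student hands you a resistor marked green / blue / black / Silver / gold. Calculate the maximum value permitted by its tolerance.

Green → 5 (first significant figure)
Blue → 6 (second significant figure)
Black → 0 (third significant figure)
Silver → ×0.01 multiplier
Gold → ±5% tolerance
560 × 0.01 = 5.6 Ω
Maximum = 5.6 × (1 + 5/100) = 5.88 Ω.

5.88 Ω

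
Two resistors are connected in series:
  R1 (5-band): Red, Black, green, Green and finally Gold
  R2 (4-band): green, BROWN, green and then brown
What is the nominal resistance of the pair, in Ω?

R1: red, black, green → 205; green ×10^5 → 20500000 Ω.
R2: green, brown → 51; green ×10^5 → 5100000 Ω.
Series: 20500000 + 5100000 = 25600000 Ω.

25600000 Ω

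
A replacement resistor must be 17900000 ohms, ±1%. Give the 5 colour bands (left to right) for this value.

17900000 Ω = 179 × 10^5.
1 → brown
7 → violet
9 → white
Multiplier 10^5 → green.
±1% tolerance → brown.

brown, violet, white, green, brown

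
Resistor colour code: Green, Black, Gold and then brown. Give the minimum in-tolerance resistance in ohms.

4.95 Ω

Green → 5 (first significant figure)
Black → 0 (second significant figure)
Gold → ×0.1 multiplier
Brown → ±1% tolerance
50 × 0.1 = 5 Ω
Minimum = 5 × (1 − 1/100) = 4.95 Ω.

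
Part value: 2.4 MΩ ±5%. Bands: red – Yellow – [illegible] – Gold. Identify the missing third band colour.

green

2400000 Ω = 24 × 10^5.
The third band is the multiplier, 10^5, which is green.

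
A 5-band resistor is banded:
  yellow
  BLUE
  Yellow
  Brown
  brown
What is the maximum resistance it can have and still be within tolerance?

4686.4 Ω

Yellow → 4 (first significant figure)
Blue → 6 (second significant figure)
Yellow → 4 (third significant figure)
Brown → ×10 multiplier
Brown → ±1% tolerance
464 × 10 = 4640 Ω
Maximum = 4640 × (1 + 1/100) = 4686.4 Ω.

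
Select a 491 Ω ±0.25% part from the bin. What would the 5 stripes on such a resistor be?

yellow, white, brown, black, blue

491 Ω = 491 × 10^0.
4 → yellow
9 → white
1 → brown
Multiplier 10^0 → black.
±0.25% tolerance → blue.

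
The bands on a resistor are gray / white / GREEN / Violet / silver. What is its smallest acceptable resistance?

8055000000 Ω

Grey → 8 (first significant figure)
White → 9 (second significant figure)
Green → 5 (third significant figure)
Violet → ×10^7 multiplier
Silver → ±10% tolerance
895 × 10000000 = 8950000000 Ω
Smallest = 8950000000 × (1 − 10/100) = 8055000000 Ω.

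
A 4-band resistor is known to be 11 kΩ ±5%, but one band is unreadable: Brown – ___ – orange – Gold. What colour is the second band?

11000 Ω = 11 × 10^3.
The second band gives digit 1 of the significand, and 1 is brown.

brown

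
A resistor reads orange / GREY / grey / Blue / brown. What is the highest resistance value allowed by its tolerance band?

Orange → 3 (first significant figure)
Grey → 8 (second significant figure)
Grey → 8 (third significant figure)
Blue → ×10^6 multiplier
Brown → ±1% tolerance
388 × 1000000 = 388000000 Ω
Highest = 388000000 × (1 + 1/100) = 391880000 Ω.

391880000 Ω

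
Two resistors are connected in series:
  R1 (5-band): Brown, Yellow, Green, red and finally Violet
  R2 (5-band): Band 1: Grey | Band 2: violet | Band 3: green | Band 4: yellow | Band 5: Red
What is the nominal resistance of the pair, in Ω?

8764500 Ω

R1: brown, yellow, green → 145; red ×10^2 → 14500 Ω.
R2: grey, violet, green → 875; yellow ×10^4 → 8750000 Ω.
Series: 14500 + 8750000 = 8764500 Ω.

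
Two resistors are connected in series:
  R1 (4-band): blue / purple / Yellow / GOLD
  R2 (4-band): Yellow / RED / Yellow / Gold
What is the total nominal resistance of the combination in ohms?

1090000 Ω

R1: blue, violet → 67; yellow ×10^4 → 670000 Ω.
R2: yellow, red → 42; yellow ×10^4 → 420000 Ω.
Series: 670000 + 420000 = 1090000 Ω.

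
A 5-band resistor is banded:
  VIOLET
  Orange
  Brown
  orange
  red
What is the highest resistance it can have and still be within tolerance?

745620 Ω

Violet → 7 (first significant figure)
Orange → 3 (second significant figure)
Brown → 1 (third significant figure)
Orange → ×10^3 multiplier
Red → ±2% tolerance
731 × 1000 = 731000 Ω
Highest = 731000 × (1 + 2/100) = 745620 Ω.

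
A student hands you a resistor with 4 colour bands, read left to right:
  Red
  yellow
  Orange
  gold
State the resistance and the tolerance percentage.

24000 Ω ±5%

Red → 2 (first significant figure)
Yellow → 4 (second significant figure)
Orange → ×10^3 multiplier
Gold → ±5% tolerance
24 × 1000 = 24000 Ω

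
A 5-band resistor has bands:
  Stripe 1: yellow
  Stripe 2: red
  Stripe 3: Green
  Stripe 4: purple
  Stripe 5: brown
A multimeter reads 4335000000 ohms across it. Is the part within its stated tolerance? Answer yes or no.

no

Yellow → 4 (first significant figure)
Red → 2 (second significant figure)
Green → 5 (third significant figure)
Violet → ×10^7 multiplier
Brown → ±1% tolerance
425 × 10000000 = 4250000000 Ω
Allowed range: 4207500000 Ω to 4292500000 Ω.
4335000000 ohms lies outside that range.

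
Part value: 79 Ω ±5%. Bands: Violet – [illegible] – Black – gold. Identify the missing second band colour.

white

79 Ω = 79 × 10^0.
The second band gives digit 9 of the significand, and 9 is white.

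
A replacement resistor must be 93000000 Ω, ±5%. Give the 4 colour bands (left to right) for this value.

white, orange, blue, gold

93000000 Ω = 93 × 10^6.
9 → white
3 → orange
Multiplier 10^6 → blue.
±5% tolerance → gold.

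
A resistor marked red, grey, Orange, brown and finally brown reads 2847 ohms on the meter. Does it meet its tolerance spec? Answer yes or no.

Red → 2 (first significant figure)
Grey → 8 (second significant figure)
Orange → 3 (third significant figure)
Brown → ×10 multiplier
Brown → ±1% tolerance
283 × 10 = 2830 Ω
Allowed range: 2801.7 Ω to 2858.3 Ω.
2847 ohms lies inside that range.

yes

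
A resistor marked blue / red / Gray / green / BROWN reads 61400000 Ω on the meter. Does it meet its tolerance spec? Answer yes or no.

Blue → 6 (first significant figure)
Red → 2 (second significant figure)
Grey → 8 (third significant figure)
Green → ×10^5 multiplier
Brown → ±1% tolerance
628 × 100000 = 62800000 Ω
Allowed range: 62172000 Ω to 63428000 Ω.
61400000 Ω lies outside that range.

no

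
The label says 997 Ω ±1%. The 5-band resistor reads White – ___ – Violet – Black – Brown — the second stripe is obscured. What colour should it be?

997 Ω = 997 × 10^0.
The second band gives digit 9 of the significand, and 9 is white.

white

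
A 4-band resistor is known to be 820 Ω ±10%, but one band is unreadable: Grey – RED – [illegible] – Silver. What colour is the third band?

820 Ω = 82 × 10^1.
The third band is the multiplier, 10^1, which is brown.

brown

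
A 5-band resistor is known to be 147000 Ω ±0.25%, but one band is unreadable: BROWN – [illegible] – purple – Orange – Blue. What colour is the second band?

yellow

147000 Ω = 147 × 10^3.
The second band gives digit 4 of the significand, and 4 is yellow.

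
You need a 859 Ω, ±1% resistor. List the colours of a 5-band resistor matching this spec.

859 Ω = 859 × 10^0.
8 → grey
5 → green
9 → white
Multiplier 10^0 → black.
±1% tolerance → brown.

grey, green, white, black, brown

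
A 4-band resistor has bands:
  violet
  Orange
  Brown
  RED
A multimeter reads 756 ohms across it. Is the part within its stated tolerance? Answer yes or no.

Violet → 7 (first significant figure)
Orange → 3 (second significant figure)
Brown → ×10 multiplier
Red → ±2% tolerance
73 × 10 = 730 Ω
Allowed range: 715.4 Ω to 744.6 Ω.
756 ohms lies outside that range.

no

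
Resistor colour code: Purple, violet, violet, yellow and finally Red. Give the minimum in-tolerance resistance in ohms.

Violet → 7 (first significant figure)
Violet → 7 (second significant figure)
Violet → 7 (third significant figure)
Yellow → ×10^4 multiplier
Red → ±2% tolerance
777 × 10000 = 7770000 Ω
Minimum = 7770000 × (1 − 2/100) = 7614600 Ω.

7614600 Ω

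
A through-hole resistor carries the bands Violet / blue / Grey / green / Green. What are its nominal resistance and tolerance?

76800000 Ω ±0.5%

Violet → 7 (first significant figure)
Blue → 6 (second significant figure)
Grey → 8 (third significant figure)
Green → ×10^5 multiplier
Green → ±0.5% tolerance
768 × 100000 = 76800000 Ω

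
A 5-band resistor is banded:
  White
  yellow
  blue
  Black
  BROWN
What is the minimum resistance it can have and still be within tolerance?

White → 9 (first significant figure)
Yellow → 4 (second significant figure)
Blue → 6 (third significant figure)
Black → ×1 multiplier
Brown → ±1% tolerance
946 × 1 = 946 Ω
Minimum = 946 × (1 − 1/100) = 936.54 Ω.

936.54 Ω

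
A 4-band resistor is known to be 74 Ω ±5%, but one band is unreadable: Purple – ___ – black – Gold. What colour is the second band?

74 Ω = 74 × 10^0.
The second band gives digit 4 of the significand, and 4 is yellow.

yellow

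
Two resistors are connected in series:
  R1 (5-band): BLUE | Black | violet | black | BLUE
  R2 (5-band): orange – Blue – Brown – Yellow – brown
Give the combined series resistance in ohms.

3610607 Ω

R1: blue, black, violet → 607; black ×1 → 607 Ω.
R2: orange, blue, brown → 361; yellow ×10^4 → 3610000 Ω.
Series: 607 + 3610000 = 3610607 Ω.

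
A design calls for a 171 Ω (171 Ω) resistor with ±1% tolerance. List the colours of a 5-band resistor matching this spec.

171 Ω = 171 × 10^0.
1 → brown
7 → violet
1 → brown
Multiplier 10^0 → black.
±1% tolerance → brown.

brown, violet, brown, black, brown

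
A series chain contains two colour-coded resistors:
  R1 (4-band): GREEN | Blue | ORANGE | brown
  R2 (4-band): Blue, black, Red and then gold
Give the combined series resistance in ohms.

62000 Ω

R1: green, blue → 56; orange ×10^3 → 56000 Ω.
R2: blue, black → 60; red ×10^2 → 6000 Ω.
Series: 56000 + 6000 = 62000 Ω.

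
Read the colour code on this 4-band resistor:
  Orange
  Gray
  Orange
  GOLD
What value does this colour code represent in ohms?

38000 Ω

Orange → 3 (first significant figure)
Grey → 8 (second significant figure)
Orange → ×10^3 multiplier
38 × 1000 = 38000 Ω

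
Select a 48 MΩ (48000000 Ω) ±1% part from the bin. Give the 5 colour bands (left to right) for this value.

yellow, grey, black, green, brown

48000000 Ω = 480 × 10^5.
4 → yellow
8 → grey
0 → black
Multiplier 10^5 → green.
±1% tolerance → brown.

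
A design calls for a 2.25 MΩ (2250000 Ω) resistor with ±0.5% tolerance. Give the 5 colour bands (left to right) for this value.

red, red, green, yellow, green

2250000 Ω = 225 × 10^4.
2 → red
2 → red
5 → green
Multiplier 10^4 → yellow.
±0.5% tolerance → green.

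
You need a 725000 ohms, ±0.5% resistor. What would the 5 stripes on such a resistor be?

violet, red, green, orange, green

725000 Ω = 725 × 10^3.
7 → violet
2 → red
5 → green
Multiplier 10^3 → orange.
±0.5% tolerance → green.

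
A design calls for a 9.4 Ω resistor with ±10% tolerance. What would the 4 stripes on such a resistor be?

9.4 Ω = 94 × 10^-1.
9 → white
4 → yellow
Multiplier 10^-1 → gold.
±10% tolerance → silver.

white, yellow, gold, silver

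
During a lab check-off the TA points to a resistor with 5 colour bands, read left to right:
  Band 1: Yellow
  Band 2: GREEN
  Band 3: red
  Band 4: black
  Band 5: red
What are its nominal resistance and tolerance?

Yellow → 4 (first significant figure)
Green → 5 (second significant figure)
Red → 2 (third significant figure)
Black → ×1 multiplier
Red → ±2% tolerance
452 × 1 = 452 Ω

452 Ω ±2%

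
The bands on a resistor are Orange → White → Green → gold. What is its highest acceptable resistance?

4095000 Ω

Orange → 3 (first significant figure)
White → 9 (second significant figure)
Green → ×10^5 multiplier
Gold → ±5% tolerance
39 × 100000 = 3900000 Ω
Highest = 3900000 × (1 + 5/100) = 4095000 Ω.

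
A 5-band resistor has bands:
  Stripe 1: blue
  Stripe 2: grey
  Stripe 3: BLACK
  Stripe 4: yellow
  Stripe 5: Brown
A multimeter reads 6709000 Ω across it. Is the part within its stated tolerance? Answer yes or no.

no

Blue → 6 (first significant figure)
Grey → 8 (second significant figure)
Black → 0 (third significant figure)
Yellow → ×10^4 multiplier
Brown → ±1% tolerance
680 × 10000 = 6800000 Ω
Allowed range: 6732000 Ω to 6868000 Ω.
6709000 Ω lies outside that range.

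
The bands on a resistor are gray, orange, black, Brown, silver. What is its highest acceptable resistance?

9130 Ω

Grey → 8 (first significant figure)
Orange → 3 (second significant figure)
Black → 0 (third significant figure)
Brown → ×10 multiplier
Silver → ±10% tolerance
830 × 10 = 8300 Ω
Highest = 8300 × (1 + 10/100) = 9130 Ω.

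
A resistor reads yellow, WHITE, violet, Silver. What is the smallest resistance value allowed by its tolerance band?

Yellow → 4 (first significant figure)
White → 9 (second significant figure)
Violet → ×10^7 multiplier
Silver → ±10% tolerance
49 × 10000000 = 490000000 Ω
Smallest = 490000000 × (1 − 10/100) = 441000000 Ω.

441000000 Ω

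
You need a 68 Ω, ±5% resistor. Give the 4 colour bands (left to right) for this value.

68 Ω = 68 × 10^0.
6 → blue
8 → grey
Multiplier 10^0 → black.
±5% tolerance → gold.

blue, grey, black, gold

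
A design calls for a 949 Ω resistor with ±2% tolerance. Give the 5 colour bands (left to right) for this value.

white, yellow, white, black, red

949 Ω = 949 × 10^0.
9 → white
4 → yellow
9 → white
Multiplier 10^0 → black.
±2% tolerance → red.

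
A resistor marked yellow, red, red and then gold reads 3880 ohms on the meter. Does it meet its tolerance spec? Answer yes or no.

no

Yellow → 4 (first significant figure)
Red → 2 (second significant figure)
Red → ×10^2 multiplier
Gold → ±5% tolerance
42 × 100 = 4200 Ω
Allowed range: 3990 Ω to 4410 Ω.
3880 ohms lies outside that range.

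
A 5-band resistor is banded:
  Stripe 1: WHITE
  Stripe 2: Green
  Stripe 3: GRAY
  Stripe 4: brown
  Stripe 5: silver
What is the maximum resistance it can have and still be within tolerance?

10538 Ω

White → 9 (first significant figure)
Green → 5 (second significant figure)
Grey → 8 (third significant figure)
Brown → ×10 multiplier
Silver → ±10% tolerance
958 × 10 = 9580 Ω
Maximum = 9580 × (1 + 10/100) = 10538 Ω.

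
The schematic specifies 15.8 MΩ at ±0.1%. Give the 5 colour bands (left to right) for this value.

15800000 Ω = 158 × 10^5.
1 → brown
5 → green
8 → grey
Multiplier 10^5 → green.
±0.1% tolerance → violet.

brown, green, grey, green, violet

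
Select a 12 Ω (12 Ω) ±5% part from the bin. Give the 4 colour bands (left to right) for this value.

12 Ω = 12 × 10^0.
1 → brown
2 → red
Multiplier 10^0 → black.
±5% tolerance → gold.

brown, red, black, gold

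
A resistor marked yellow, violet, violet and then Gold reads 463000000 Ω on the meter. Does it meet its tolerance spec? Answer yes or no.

Yellow → 4 (first significant figure)
Violet → 7 (second significant figure)
Violet → ×10^7 multiplier
Gold → ±5% tolerance
47 × 10000000 = 470000000 Ω
Allowed range: 446500000 Ω to 493500000 Ω.
463000000 Ω lies inside that range.

yes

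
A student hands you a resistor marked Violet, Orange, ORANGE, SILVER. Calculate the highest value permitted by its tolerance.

80300 Ω

Violet → 7 (first significant figure)
Orange → 3 (second significant figure)
Orange → ×10^3 multiplier
Silver → ±10% tolerance
73 × 1000 = 73000 Ω
Highest = 73000 × (1 + 10/100) = 80300 Ω.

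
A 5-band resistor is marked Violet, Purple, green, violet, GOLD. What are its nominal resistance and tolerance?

Violet → 7 (first significant figure)
Violet → 7 (second significant figure)
Green → 5 (third significant figure)
Violet → ×10^7 multiplier
Gold → ±5% tolerance
775 × 10000000 = 7750000000 Ω

7750000000 Ω ±5%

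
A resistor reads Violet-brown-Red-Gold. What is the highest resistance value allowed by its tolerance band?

7455 Ω

Violet → 7 (first significant figure)
Brown → 1 (second significant figure)
Red → ×10^2 multiplier
Gold → ±5% tolerance
71 × 100 = 7100 Ω
Highest = 7100 × (1 + 5/100) = 7455 Ω.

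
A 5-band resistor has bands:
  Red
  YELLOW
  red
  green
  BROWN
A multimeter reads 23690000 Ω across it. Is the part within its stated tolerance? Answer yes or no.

no

Red → 2 (first significant figure)
Yellow → 4 (second significant figure)
Red → 2 (third significant figure)
Green → ×10^5 multiplier
Brown → ±1% tolerance
242 × 100000 = 24200000 Ω
Allowed range: 23958000 Ω to 24442000 Ω.
23690000 Ω lies outside that range.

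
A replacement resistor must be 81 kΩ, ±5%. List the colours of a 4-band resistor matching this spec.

81000 Ω = 81 × 10^3.
8 → grey
1 → brown
Multiplier 10^3 → orange.
±5% tolerance → gold.

grey, brown, orange, gold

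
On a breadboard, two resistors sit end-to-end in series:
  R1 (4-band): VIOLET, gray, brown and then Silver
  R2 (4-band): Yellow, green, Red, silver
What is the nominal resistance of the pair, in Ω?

R1: violet, grey → 78; brown ×10 → 780 Ω.
R2: yellow, green → 45; red ×10^2 → 4500 Ω.
Series: 780 + 4500 = 5280 Ω.

5280 Ω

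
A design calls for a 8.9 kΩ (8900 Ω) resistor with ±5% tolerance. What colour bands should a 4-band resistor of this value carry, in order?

8900 Ω = 89 × 10^2.
8 → grey
9 → white
Multiplier 10^2 → red.
±5% tolerance → gold.

grey, white, red, gold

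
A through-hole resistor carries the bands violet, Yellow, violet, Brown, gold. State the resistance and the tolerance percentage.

Violet → 7 (first significant figure)
Yellow → 4 (second significant figure)
Violet → 7 (third significant figure)
Brown → ×10 multiplier
Gold → ±5% tolerance
747 × 10 = 7470 Ω

7470 Ω ±5%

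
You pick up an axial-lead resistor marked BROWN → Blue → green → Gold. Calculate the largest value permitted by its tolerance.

Brown → 1 (first significant figure)
Blue → 6 (second significant figure)
Green → ×10^5 multiplier
Gold → ±5% tolerance
16 × 100000 = 1600000 Ω
Largest = 1600000 × (1 + 5/100) = 1680000 Ω.

1680000 Ω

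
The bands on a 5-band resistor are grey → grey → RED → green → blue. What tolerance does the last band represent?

±0.25%

The last band, blue, is the tolerance band.
Blue corresponds to ±0.25%.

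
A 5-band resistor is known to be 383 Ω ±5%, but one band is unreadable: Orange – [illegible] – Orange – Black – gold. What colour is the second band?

grey

383 Ω = 383 × 10^0.
The second band gives digit 8 of the significand, and 8 is grey.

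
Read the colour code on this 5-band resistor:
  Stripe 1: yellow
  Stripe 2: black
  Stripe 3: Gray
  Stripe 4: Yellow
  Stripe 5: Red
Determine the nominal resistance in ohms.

Yellow → 4 (first significant figure)
Black → 0 (second significant figure)
Grey → 8 (third significant figure)
Yellow → ×10^4 multiplier
408 × 10000 = 4080000 Ω

4080000 Ω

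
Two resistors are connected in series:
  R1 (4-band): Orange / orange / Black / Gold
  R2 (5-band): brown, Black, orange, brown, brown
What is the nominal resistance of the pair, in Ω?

1063 Ω

R1: orange, orange → 33; black ×1 → 33 Ω.
R2: brown, black, orange → 103; brown ×10 → 1030 Ω.
Series: 33 + 1030 = 1063 Ω.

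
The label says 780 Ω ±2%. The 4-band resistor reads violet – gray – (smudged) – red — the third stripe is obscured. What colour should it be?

brown

780 Ω = 78 × 10^1.
The third band is the multiplier, 10^1, which is brown.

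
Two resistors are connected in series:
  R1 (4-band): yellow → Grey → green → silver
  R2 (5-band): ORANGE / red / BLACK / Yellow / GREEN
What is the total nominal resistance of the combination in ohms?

8000000 Ω

R1: yellow, grey → 48; green ×10^5 → 4800000 Ω.
R2: orange, red, black → 320; yellow ×10^4 → 3200000 Ω.
Series: 4800000 + 3200000 = 8000000 Ω.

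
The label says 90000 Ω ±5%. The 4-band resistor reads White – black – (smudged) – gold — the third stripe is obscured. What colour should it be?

90000 Ω = 90 × 10^3.
The third band is the multiplier, 10^3, which is orange.

orange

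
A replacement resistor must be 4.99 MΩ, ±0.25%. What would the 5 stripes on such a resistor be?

4990000 Ω = 499 × 10^4.
4 → yellow
9 → white
9 → white
Multiplier 10^4 → yellow.
±0.25% tolerance → blue.

yellow, white, white, yellow, blue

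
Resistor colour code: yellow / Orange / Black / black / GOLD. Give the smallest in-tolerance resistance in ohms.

Yellow → 4 (first significant figure)
Orange → 3 (second significant figure)
Black → 0 (third significant figure)
Black → ×1 multiplier
Gold → ±5% tolerance
430 × 1 = 430 Ω
Smallest = 430 × (1 − 5/100) = 408.5 Ω.

408.5 Ω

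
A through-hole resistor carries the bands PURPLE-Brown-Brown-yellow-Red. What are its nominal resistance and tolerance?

7110000 Ω ±2%

Violet → 7 (first significant figure)
Brown → 1 (second significant figure)
Brown → 1 (third significant figure)
Yellow → ×10^4 multiplier
Red → ±2% tolerance
711 × 10000 = 7110000 Ω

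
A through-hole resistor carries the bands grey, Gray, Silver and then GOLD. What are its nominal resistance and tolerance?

0.88 Ω ±5%

Grey → 8 (first significant figure)
Grey → 8 (second significant figure)
Silver → ×0.01 multiplier
Gold → ±5% tolerance
88 × 0.01 = 0.88 Ω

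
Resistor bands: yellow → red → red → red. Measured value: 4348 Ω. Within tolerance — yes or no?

Yellow → 4 (first significant figure)
Red → 2 (second significant figure)
Red → ×10^2 multiplier
Red → ±2% tolerance
42 × 100 = 4200 Ω
Allowed range: 4116 Ω to 4284 Ω.
4348 Ω lies outside that range.

no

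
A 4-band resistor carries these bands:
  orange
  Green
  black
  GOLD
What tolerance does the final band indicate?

The last band, gold, is the tolerance band.
Gold corresponds to ±5%.

±5%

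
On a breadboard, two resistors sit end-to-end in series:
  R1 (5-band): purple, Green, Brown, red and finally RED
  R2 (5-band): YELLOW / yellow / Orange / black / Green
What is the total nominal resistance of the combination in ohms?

R1: violet, green, brown → 751; red ×10^2 → 75100 Ω.
R2: yellow, yellow, orange → 443; black ×1 → 443 Ω.
Series: 75100 + 443 = 75543 Ω.

75543 Ω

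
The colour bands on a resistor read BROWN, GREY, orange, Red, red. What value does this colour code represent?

18300 Ω

Brown → 1 (first significant figure)
Grey → 8 (second significant figure)
Orange → 3 (third significant figure)
Red → ×10^2 multiplier
183 × 100 = 18300 Ω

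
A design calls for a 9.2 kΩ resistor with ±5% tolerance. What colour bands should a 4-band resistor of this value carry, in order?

white, red, red, gold

9200 Ω = 92 × 10^2.
9 → white
2 → red
Multiplier 10^2 → red.
±5% tolerance → gold.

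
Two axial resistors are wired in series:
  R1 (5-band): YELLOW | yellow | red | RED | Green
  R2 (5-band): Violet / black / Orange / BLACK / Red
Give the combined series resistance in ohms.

44903 Ω

R1: yellow, yellow, red → 442; red ×10^2 → 44200 Ω.
R2: violet, black, orange → 703; black ×1 → 703 Ω.
Series: 44200 + 703 = 44903 Ω.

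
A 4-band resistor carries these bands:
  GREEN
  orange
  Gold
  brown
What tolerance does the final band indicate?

The last band, brown, is the tolerance band.
Brown corresponds to ±1%.

±1%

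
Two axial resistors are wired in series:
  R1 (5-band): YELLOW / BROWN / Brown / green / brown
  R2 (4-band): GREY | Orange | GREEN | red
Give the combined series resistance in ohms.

49400000 Ω

R1: yellow, brown, brown → 411; green ×10^5 → 41100000 Ω.
R2: grey, orange → 83; green ×10^5 → 8300000 Ω.
Series: 41100000 + 8300000 = 49400000 Ω.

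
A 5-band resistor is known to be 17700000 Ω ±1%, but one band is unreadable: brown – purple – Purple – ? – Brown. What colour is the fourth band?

green

17700000 Ω = 177 × 10^5.
The fourth band is the multiplier, 10^5, which is green.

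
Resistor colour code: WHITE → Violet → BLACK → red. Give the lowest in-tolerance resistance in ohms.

White → 9 (first significant figure)
Violet → 7 (second significant figure)
Black → ×1 multiplier
Red → ±2% tolerance
97 × 1 = 97 Ω
Lowest = 97 × (1 − 2/100) = 95.06 Ω.

95.06 Ω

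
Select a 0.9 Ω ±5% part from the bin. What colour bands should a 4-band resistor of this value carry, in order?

0.9 Ω = 90 × 10^-2.
9 → white
0 → black
Multiplier 10^-2 → silver.
±5% tolerance → gold.

white, black, silver, gold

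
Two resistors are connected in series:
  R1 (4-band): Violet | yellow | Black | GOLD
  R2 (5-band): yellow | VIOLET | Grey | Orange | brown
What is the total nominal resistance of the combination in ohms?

478074 Ω

R1: violet, yellow → 74; black ×1 → 74 Ω.
R2: yellow, violet, grey → 478; orange ×10^3 → 478000 Ω.
Series: 74 + 478000 = 478074 Ω.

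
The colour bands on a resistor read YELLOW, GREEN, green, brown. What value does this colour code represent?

Yellow → 4 (first significant figure)
Green → 5 (second significant figure)
Green → ×10^5 multiplier
45 × 100000 = 4500000 Ω

4500000 Ω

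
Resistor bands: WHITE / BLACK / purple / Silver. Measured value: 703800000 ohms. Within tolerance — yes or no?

no

White → 9 (first significant figure)
Black → 0 (second significant figure)
Violet → ×10^7 multiplier
Silver → ±10% tolerance
90 × 10000000 = 900000000 Ω
Allowed range: 810000000 Ω to 990000000 Ω.
703800000 ohms lies outside that range.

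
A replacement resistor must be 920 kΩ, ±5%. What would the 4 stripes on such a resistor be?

white, red, yellow, gold

920000 Ω = 92 × 10^4.
9 → white
2 → red
Multiplier 10^4 → yellow.
±5% tolerance → gold.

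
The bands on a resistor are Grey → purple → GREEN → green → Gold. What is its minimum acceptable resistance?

Grey → 8 (first significant figure)
Violet → 7 (second significant figure)
Green → 5 (third significant figure)
Green → ×10^5 multiplier
Gold → ±5% tolerance
875 × 100000 = 87500000 Ω
Minimum = 87500000 × (1 − 5/100) = 83125000 Ω.

83125000 Ω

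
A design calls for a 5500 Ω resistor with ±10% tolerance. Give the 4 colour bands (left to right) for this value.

5500 Ω = 55 × 10^2.
5 → green
5 → green
Multiplier 10^2 → red.
±10% tolerance → silver.

green, green, red, silver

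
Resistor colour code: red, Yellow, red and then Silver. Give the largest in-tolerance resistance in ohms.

Red → 2 (first significant figure)
Yellow → 4 (second significant figure)
Red → ×10^2 multiplier
Silver → ±10% tolerance
24 × 100 = 2400 Ω
Largest = 2400 × (1 + 10/100) = 2640 Ω.

2640 Ω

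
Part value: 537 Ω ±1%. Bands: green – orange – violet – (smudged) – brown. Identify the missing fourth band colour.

537 Ω = 537 × 10^0.
The fourth band is the multiplier, 10^0, which is black.

black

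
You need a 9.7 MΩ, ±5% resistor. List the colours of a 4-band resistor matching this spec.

9700000 Ω = 97 × 10^5.
9 → white
7 → violet
Multiplier 10^5 → green.
±5% tolerance → gold.

white, violet, green, gold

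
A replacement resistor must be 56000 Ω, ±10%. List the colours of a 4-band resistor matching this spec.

green, blue, orange, silver

56000 Ω = 56 × 10^3.
5 → green
6 → blue
Multiplier 10^3 → orange.
±10% tolerance → silver.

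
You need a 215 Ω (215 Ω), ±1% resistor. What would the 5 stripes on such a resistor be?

red, brown, green, black, brown

215 Ω = 215 × 10^0.
2 → red
1 → brown
5 → green
Multiplier 10^0 → black.
±1% tolerance → brown.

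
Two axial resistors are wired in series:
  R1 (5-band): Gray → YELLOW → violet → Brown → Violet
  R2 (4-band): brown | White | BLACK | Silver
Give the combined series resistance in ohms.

R1: grey, yellow, violet → 847; brown ×10 → 8470 Ω.
R2: brown, white → 19; black ×1 → 19 Ω.
Series: 8470 + 19 = 8489 Ω.

8489 Ω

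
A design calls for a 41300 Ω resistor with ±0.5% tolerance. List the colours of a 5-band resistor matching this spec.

yellow, brown, orange, red, green

41300 Ω = 413 × 10^2.
4 → yellow
1 → brown
3 → orange
Multiplier 10^2 → red.
±0.5% tolerance → green.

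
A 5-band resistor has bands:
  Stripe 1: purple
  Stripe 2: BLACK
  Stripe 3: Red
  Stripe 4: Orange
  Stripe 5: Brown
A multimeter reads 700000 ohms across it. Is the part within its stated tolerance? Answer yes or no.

yes

Violet → 7 (first significant figure)
Black → 0 (second significant figure)
Red → 2 (third significant figure)
Orange → ×10^3 multiplier
Brown → ±1% tolerance
702 × 1000 = 702000 Ω
Allowed range: 694980 Ω to 709020 Ω.
700000 ohms lies inside that range.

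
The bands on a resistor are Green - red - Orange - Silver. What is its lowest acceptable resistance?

Green → 5 (first significant figure)
Red → 2 (second significant figure)
Orange → ×10^3 multiplier
Silver → ±10% tolerance
52 × 1000 = 52000 Ω
Lowest = 52000 × (1 − 10/100) = 46800 Ω.

46800 Ω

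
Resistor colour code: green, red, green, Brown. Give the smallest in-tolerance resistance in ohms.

5148000 Ω

Green → 5 (first significant figure)
Red → 2 (second significant figure)
Green → ×10^5 multiplier
Brown → ±1% tolerance
52 × 100000 = 5200000 Ω
Smallest = 5200000 × (1 − 1/100) = 5148000 Ω.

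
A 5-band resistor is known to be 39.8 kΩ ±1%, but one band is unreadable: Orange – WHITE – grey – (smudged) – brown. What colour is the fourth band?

39800 Ω = 398 × 10^2.
The fourth band is the multiplier, 10^2, which is red.

red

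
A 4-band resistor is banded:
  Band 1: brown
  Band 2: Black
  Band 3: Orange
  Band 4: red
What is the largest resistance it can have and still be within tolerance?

10200 Ω

Brown → 1 (first significant figure)
Black → 0 (second significant figure)
Orange → ×10^3 multiplier
Red → ±2% tolerance
10 × 1000 = 10000 Ω
Largest = 10000 × (1 + 2/100) = 10200 Ω.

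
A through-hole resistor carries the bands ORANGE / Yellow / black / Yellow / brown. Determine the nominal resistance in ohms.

3400000 Ω

Orange → 3 (first significant figure)
Yellow → 4 (second significant figure)
Black → 0 (third significant figure)
Yellow → ×10^4 multiplier
340 × 10000 = 3400000 Ω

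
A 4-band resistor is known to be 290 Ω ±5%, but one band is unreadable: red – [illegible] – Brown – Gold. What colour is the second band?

290 Ω = 29 × 10^1.
The second band gives digit 9 of the significand, and 9 is white.

white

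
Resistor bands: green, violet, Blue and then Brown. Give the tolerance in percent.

±1%

The last band, brown, is the tolerance band.
Brown corresponds to ±1%.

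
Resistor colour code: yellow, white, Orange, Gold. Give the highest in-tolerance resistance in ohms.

Yellow → 4 (first significant figure)
White → 9 (second significant figure)
Orange → ×10^3 multiplier
Gold → ±5% tolerance
49 × 1000 = 49000 Ω
Highest = 49000 × (1 + 5/100) = 51450 Ω.

51450 Ω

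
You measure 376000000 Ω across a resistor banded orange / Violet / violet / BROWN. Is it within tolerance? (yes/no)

Orange → 3 (first significant figure)
Violet → 7 (second significant figure)
Violet → ×10^7 multiplier
Brown → ±1% tolerance
37 × 10000000 = 370000000 Ω
Allowed range: 366300000 Ω to 373700000 Ω.
376000000 Ω lies outside that range.

no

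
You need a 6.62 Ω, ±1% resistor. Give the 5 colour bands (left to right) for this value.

6.62 Ω = 662 × 10^-2.
6 → blue
6 → blue
2 → red
Multiplier 10^-2 → silver.
±1% tolerance → brown.

blue, blue, red, silver, brown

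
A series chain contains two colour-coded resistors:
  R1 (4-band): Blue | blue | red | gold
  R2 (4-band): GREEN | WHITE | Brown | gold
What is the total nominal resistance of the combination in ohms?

R1: blue, blue → 66; red ×10^2 → 6600 Ω.
R2: green, white → 59; brown ×10 → 590 Ω.
Series: 6600 + 590 = 7190 Ω.

7190 Ω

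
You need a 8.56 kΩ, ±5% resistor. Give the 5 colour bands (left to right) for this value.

8560 Ω = 856 × 10^1.
8 → grey
5 → green
6 → blue
Multiplier 10^1 → brown.
±5% tolerance → gold.

grey, green, blue, brown, gold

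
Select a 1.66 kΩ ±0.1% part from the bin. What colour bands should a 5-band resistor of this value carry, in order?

brown, blue, blue, brown, violet

1660 Ω = 166 × 10^1.
1 → brown
6 → blue
6 → blue
Multiplier 10^1 → brown.
±0.1% tolerance → violet.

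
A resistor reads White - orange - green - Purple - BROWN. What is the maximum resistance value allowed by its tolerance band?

9443500000 Ω

White → 9 (first significant figure)
Orange → 3 (second significant figure)
Green → 5 (third significant figure)
Violet → ×10^7 multiplier
Brown → ±1% tolerance
935 × 10000000 = 9350000000 Ω
Maximum = 9350000000 × (1 + 1/100) = 9443500000 Ω.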